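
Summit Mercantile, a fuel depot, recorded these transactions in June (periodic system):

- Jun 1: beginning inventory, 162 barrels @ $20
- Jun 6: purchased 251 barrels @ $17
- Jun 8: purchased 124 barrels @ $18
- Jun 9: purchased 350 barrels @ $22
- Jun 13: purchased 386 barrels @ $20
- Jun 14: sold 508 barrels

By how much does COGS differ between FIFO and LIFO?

FIFO COGS: 162 @ $20 + 251 @ $17 + 95 @ $18 = $9,217
LIFO COGS: 386 @ $20 + 122 @ $22 = $10,404
Difference = |$9,217 − $10,404| = $1,187

$1,187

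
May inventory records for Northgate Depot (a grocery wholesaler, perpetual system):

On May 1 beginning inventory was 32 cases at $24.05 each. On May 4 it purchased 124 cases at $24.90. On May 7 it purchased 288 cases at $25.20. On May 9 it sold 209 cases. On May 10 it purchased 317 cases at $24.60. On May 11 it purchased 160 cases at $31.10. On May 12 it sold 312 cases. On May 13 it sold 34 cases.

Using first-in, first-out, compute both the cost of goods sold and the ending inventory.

COGS = $13,845.40; ending inventory = $10,043.60

May 9, 209 sold [FIFO — oldest first]: 32 @ $24.05 + 124 @ $24.90 + 53 @ $25.20 = $5,192.80
May 12, 312 sold [FIFO — oldest first]: 235 @ $25.20 + 77 @ $24.60 = $7,816.20
May 13, 34 sold [FIFO — oldest first]: 34 @ $24.60 = $836.40
Total COGS = $5,192.80 + $7,816.20 + $836.40 = $13,845.40
Ending inventory: 206 @ $24.60 + 160 @ $31.10 = $10,043.60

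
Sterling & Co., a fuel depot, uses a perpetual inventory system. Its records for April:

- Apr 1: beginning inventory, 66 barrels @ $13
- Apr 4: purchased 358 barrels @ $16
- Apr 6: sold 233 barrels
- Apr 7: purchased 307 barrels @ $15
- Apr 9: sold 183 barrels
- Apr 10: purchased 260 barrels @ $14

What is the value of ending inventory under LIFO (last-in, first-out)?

Apr 6, 233 sold [LIFO — newest first]: 233 @ $16 = $3,728
Apr 9, 183 sold [LIFO — newest first]: 183 @ $15 = $2,745
Total COGS = $3,728 + $2,745 = $6,473
Ending inventory: 66 @ $13 + 125 @ $16 + 124 @ $15 + 260 @ $14 = $8,358
Check: goods available $14,831 = COGS $6,473 + ending $8,358

Ending inventory = $8,358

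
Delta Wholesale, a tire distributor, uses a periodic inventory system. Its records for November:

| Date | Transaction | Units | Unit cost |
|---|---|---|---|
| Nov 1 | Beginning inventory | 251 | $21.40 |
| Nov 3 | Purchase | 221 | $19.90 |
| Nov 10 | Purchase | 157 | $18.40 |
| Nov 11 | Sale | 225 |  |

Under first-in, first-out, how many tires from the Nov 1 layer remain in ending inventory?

Nov 11, 225 sold [FIFO — oldest first]: 225 @ $21.40 = $4,815.00
Ending inventory: 26 @ $21.40 + 221 @ $19.90 + 157 @ $18.40 = $7,843.10
Check: goods available $12,658.10 = COGS $4,815.00 + ending $7,843.10

26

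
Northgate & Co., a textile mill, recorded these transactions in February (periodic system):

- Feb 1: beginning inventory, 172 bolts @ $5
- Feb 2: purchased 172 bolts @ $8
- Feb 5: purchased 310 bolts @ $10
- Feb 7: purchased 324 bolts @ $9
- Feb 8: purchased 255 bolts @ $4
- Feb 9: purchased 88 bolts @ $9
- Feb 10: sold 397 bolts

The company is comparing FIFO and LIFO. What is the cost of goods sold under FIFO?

COGS = $2,766

FIFO COGS: 172 @ $5 + 172 @ $8 + 53 @ $10 = $2,766
LIFO COGS: 88 @ $9 + 255 @ $4 + 54 @ $9 = $2,298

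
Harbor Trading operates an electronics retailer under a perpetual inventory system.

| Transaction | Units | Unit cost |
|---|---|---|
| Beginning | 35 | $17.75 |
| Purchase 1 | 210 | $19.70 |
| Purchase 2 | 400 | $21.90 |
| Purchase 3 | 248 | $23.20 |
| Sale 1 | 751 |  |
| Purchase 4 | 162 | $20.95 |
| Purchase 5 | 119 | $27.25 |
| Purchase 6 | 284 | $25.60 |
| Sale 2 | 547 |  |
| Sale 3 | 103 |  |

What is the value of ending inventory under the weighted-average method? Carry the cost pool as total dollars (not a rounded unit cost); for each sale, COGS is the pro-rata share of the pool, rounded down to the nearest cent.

Ending inventory = $1,368.29

After Beginning: 35 on hand, pool $621.25 (≈ $17.7500 each)
After Purchase 1: 245 on hand, pool $4,758.25 (≈ $19.4214 each)
After Purchase 2: 645 on hand, pool $13,518.25 (≈ $20.9585 each)
After Purchase 3: 893 on hand, pool $19,271.85 (≈ $21.5810 each)
Sale 1, sell 751: 751/893 × $19,271.85 → $16,207.34
After Purchase 4: 304 on hand, pool $6,458.41 (≈ $21.2448 each)
After Purchase 5: 423 on hand, pool $9,701.16 (≈ $22.9342 each)
After Purchase 6: 707 on hand, pool $16,971.56 (≈ $24.0050 each)
Sale 2, sell 547: 547/707 × $16,971.56 → $13,130.75
Sale 3, sell 103: 103/160 × $3,840.81 → $2,472.52
Total COGS = $16,207.34 + $13,130.75 + $2,472.52 = $31,810.61
Ending inventory (cost pool remaining) = $1,368.29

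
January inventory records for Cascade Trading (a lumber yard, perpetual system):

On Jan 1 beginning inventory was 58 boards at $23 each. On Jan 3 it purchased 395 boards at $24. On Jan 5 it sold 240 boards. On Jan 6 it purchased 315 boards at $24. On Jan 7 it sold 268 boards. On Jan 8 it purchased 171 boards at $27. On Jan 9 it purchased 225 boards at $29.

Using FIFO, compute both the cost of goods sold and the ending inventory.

Jan 5, 240 sold [FIFO — oldest first]: 58 @ $23 + 182 @ $24 = $5,702
Jan 7, 268 sold [FIFO — oldest first]: 213 @ $24 + 55 @ $24 = $6,432
Total COGS = $5,702 + $6,432 = $12,134
Ending inventory: 260 @ $24 + 171 @ $27 + 225 @ $29 = $17,382

COGS = $12,134; ending inventory = $17,382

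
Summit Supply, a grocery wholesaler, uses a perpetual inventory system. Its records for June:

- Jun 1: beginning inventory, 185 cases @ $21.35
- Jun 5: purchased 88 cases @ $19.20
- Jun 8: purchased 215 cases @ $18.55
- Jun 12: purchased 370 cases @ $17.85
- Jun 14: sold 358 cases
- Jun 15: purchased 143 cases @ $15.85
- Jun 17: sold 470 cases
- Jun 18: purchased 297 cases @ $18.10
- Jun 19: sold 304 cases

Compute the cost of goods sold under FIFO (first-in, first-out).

COGS = $20,869.75

Jun 14, 358 sold [FIFO — oldest first]: 185 @ $21.35 + 88 @ $19.20 + 85 @ $18.55 = $7,216.10
Jun 17, 470 sold [FIFO — oldest first]: 130 @ $18.55 + 340 @ $17.85 = $8,480.50
Jun 19, 304 sold [FIFO — oldest first]: 30 @ $17.85 + 143 @ $15.85 + 131 @ $18.10 = $5,173.15
Total COGS = $7,216.10 + $8,480.50 + $5,173.15 = $20,869.75
Ending inventory: 166 @ $18.10 = $3,004.60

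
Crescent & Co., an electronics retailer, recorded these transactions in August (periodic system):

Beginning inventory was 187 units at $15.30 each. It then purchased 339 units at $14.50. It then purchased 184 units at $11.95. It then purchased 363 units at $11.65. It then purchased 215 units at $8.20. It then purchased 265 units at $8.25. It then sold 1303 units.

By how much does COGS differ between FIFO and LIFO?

FIFO COGS: 187 @ $15.30 + 339 @ $14.50 + 184 @ $11.95 + 363 @ $11.65 + 215 @ $8.20 + 15 @ $8.25 = $16,091.10
LIFO COGS: 265 @ $8.25 + 215 @ $8.20 + 363 @ $11.65 + 184 @ $11.95 + 276 @ $14.50 = $14,379.00
Difference = |$16,091.10 − $14,379.00| = $1,712.10

$1,712.10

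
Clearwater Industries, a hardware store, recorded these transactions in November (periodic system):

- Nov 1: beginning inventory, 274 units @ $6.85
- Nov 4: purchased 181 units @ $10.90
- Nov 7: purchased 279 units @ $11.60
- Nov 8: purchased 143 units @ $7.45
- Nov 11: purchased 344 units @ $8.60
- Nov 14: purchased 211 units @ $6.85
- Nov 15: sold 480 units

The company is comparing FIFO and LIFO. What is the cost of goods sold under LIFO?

FIFO COGS: 274 @ $6.85 + 181 @ $10.90 + 25 @ $11.60 = $4,139.80
LIFO COGS: 211 @ $6.85 + 269 @ $8.60 = $3,758.75

COGS = $3,758.75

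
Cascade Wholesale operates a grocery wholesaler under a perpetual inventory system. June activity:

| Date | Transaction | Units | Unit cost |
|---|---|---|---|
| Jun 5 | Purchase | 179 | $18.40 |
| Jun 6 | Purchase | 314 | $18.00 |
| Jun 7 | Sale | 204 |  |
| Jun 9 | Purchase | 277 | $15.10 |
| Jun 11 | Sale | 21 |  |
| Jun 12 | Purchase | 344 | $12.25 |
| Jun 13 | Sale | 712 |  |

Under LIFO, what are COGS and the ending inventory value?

COGS = $14,085.50; ending inventory = $3,256.80

Jun 7, 204 sold [LIFO — newest first]: 204 @ $18.00 = $3,672.00
Jun 11, 21 sold [LIFO — newest first]: 21 @ $15.10 = $317.10
Jun 13, 712 sold [LIFO — newest first]: 344 @ $12.25 + 256 @ $15.10 + 110 @ $18.00 + 2 @ $18.40 = $10,096.40
Total COGS = $3,672.00 + $317.10 + $10,096.40 = $14,085.50
Ending inventory: 177 @ $18.40 = $3,256.80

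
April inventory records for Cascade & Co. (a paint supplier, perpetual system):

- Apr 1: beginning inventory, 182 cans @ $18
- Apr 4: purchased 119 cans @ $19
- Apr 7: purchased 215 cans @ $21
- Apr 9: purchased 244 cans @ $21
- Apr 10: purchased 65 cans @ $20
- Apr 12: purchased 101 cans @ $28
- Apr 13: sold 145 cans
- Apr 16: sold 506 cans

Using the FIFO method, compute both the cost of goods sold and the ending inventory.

Apr 13, 145 sold [FIFO — oldest first]: 145 @ $18 = $2,610
Apr 16, 506 sold [FIFO — oldest first]: 37 @ $18 + 119 @ $19 + 215 @ $21 + 135 @ $21 = $10,277
Total COGS = $2,610 + $10,277 = $12,887
Ending inventory: 109 @ $21 + 65 @ $20 + 101 @ $28 = $6,417

COGS = $12,887; ending inventory = $6,417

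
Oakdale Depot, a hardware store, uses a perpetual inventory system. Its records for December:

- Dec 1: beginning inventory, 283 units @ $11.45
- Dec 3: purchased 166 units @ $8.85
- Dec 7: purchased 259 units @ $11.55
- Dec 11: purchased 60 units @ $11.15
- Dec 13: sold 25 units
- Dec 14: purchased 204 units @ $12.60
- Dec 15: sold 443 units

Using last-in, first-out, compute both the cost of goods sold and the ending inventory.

COGS = $5,595.60; ending inventory = $5,344.70

Dec 13, 25 sold [LIFO — newest first]: 25 @ $11.15 = $278.75
Dec 15, 443 sold [LIFO — newest first]: 204 @ $12.60 + 35 @ $11.15 + 204 @ $11.55 = $5,316.85
Total COGS = $278.75 + $5,316.85 = $5,595.60
Ending inventory: 283 @ $11.45 + 166 @ $8.85 + 55 @ $11.55 = $5,344.70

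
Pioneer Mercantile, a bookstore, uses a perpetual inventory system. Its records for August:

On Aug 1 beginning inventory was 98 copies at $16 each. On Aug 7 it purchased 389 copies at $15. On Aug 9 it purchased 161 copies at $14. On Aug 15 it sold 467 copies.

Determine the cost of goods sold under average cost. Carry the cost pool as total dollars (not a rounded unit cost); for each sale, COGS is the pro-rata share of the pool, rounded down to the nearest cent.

After Aug 1: 98 on hand, pool $1,568.00 (≈ $16.0000 each)
After Aug 7: 487 on hand, pool $7,403.00 (≈ $15.2012 each)
After Aug 9: 648 on hand, pool $9,657.00 (≈ $14.9028 each)
Aug 15, sell 467: 467/648 × $9,657.00 → $6,959.59
Ending inventory (cost pool remaining) = $2,697.41

COGS = $6,959.59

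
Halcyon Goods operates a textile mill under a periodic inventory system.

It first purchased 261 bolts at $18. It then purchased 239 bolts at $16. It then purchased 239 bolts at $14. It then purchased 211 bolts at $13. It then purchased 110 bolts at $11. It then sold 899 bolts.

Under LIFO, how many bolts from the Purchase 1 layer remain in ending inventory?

161

Sale 1 (899) [LIFO — newest first]: 110 @ $11 + 211 @ $13 + 239 @ $14 + 239 @ $16 + 100 @ $18 = $12,923
Ending inventory: 161 @ $18 = $2,898
Check: goods available $15,821 = COGS $12,923 + ending $2,898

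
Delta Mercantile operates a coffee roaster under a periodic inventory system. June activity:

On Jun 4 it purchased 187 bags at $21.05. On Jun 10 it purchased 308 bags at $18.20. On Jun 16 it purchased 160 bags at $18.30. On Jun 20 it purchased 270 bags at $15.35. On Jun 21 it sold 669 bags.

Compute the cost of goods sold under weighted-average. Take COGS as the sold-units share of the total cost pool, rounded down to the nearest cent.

Jun 21, sell 669: 669/925 × $16,614.45 → $12,016.28
Ending inventory (cost pool remaining) = $4,598.17

COGS = $12,016.28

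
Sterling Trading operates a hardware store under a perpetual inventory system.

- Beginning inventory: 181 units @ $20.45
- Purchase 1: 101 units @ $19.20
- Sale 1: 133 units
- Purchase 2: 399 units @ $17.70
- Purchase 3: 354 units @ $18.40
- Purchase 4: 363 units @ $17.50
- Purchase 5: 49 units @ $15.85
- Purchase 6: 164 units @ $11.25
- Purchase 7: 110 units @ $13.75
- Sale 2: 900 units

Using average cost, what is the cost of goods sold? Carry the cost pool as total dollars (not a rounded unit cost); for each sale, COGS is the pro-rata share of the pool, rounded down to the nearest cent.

COGS = $17,986.88

After Beginning: 181 on hand, pool $3,701.45 (≈ $20.4500 each)
After Purchase 1: 282 on hand, pool $5,640.65 (≈ $20.0023 each)
Sale 1, sell 133: 133/282 × $5,640.65 → $2,660.30
After Purchase 2: 548 on hand, pool $10,042.65 (≈ $18.3260 each)
After Purchase 3: 902 on hand, pool $16,556.25 (≈ $18.3550 each)
After Purchase 4: 1265 on hand, pool $22,908.75 (≈ $18.1097 each)
After Purchase 5: 1314 on hand, pool $23,685.40 (≈ $18.0254 each)
After Purchase 6: 1478 on hand, pool $25,530.40 (≈ $17.2736 each)
After Purchase 7: 1588 on hand, pool $27,042.90 (≈ $17.0295 each)
Sale 2, sell 900: 900/1588 × $27,042.90 → $15,326.58
Total COGS = $2,660.30 + $15,326.58 = $17,986.88
Ending inventory (cost pool remaining) = $11,716.32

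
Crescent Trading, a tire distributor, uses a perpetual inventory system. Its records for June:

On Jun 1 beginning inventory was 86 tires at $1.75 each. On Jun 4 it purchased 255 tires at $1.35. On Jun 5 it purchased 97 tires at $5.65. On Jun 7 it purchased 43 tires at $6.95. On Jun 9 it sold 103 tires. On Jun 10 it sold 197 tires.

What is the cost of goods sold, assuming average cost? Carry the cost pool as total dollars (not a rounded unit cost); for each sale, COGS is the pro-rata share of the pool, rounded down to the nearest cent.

COGS = $836.78

After Jun 1: 86 on hand, pool $150.50 (≈ $1.7500 each)
After Jun 4: 341 on hand, pool $494.75 (≈ $1.4509 each)
After Jun 5: 438 on hand, pool $1,042.80 (≈ $2.3808 each)
After Jun 7: 481 on hand, pool $1,341.65 (≈ $2.7893 each)
Jun 9, sell 103: 103/481 × $1,341.65 → $287.29
Jun 10, sell 197: 197/378 × $1,054.36 → $549.49
Total COGS = $287.29 + $549.49 = $836.78
Ending inventory (cost pool remaining) = $504.87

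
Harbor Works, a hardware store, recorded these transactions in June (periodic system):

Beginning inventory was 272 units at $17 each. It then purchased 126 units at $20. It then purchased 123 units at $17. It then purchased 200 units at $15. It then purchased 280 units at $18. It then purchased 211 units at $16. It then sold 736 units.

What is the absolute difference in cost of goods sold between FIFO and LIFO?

FIFO COGS: 272 @ $17 + 126 @ $20 + 123 @ $17 + 200 @ $15 + 15 @ $18 = $12,505
LIFO COGS: 211 @ $16 + 280 @ $18 + 200 @ $15 + 45 @ $17 = $12,181
Difference = |$12,505 − $12,181| = $324

$324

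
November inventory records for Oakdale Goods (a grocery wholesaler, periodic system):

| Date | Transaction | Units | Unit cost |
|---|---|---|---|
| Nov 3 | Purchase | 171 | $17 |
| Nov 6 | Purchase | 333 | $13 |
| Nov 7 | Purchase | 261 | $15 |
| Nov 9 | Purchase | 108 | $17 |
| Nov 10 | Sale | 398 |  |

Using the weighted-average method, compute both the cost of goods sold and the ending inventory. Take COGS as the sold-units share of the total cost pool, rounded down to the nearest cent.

Nov 10, sell 398: 398/873 × $12,987.00 → $5,920.76
Ending inventory (cost pool remaining) = $7,066.24

COGS = $5,920.76; ending inventory = $7,066.24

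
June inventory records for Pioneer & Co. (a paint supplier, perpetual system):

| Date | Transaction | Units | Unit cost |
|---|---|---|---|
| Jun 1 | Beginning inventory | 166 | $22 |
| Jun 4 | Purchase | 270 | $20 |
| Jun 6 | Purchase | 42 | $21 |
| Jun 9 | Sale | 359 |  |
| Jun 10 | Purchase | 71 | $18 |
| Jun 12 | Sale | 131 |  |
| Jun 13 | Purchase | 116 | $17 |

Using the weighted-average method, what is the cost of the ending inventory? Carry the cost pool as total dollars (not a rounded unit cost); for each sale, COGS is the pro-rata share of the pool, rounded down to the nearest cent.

After Jun 1: 166 on hand, pool $3,652.00 (≈ $22.0000 each)
After Jun 4: 436 on hand, pool $9,052.00 (≈ $20.7615 each)
After Jun 6: 478 on hand, pool $9,934.00 (≈ $20.7824 each)
Jun 9, sell 359: 359/478 × $9,934.00 → $7,460.89
After Jun 10: 190 on hand, pool $3,751.11 (≈ $19.7427 each)
Jun 12, sell 131: 131/190 × $3,751.11 → $2,586.29
After Jun 13: 175 on hand, pool $3,136.82 (≈ $17.9247 each)
Total COGS = $7,460.89 + $2,586.29 = $10,047.18
Ending inventory (cost pool remaining) = $3,136.82
Check: goods available $13,184.00 = COGS $10,047.18 + ending $3,136.82

Ending inventory = $3,136.82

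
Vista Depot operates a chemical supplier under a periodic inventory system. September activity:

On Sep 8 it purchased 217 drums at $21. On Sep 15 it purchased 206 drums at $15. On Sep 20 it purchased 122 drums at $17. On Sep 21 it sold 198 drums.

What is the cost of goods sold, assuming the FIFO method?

COGS = $4,158

Sep 21, 198 sold [FIFO — oldest first]: 198 @ $21 = $4,158
Ending inventory: 19 @ $21 + 206 @ $15 + 122 @ $17 = $5,563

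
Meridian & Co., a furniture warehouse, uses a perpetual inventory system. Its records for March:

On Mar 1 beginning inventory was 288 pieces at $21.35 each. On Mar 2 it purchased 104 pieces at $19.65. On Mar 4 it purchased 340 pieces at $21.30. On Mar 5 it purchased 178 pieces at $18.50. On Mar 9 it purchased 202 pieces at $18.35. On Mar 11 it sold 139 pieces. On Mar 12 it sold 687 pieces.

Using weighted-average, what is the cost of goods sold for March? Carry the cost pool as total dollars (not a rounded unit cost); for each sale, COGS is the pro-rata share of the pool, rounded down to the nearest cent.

After Mar 1: 288 on hand, pool $6,148.80 (≈ $21.3500 each)
After Mar 2: 392 on hand, pool $8,192.40 (≈ $20.8990 each)
After Mar 4: 732 on hand, pool $15,434.40 (≈ $21.0852 each)
After Mar 5: 910 on hand, pool $18,727.40 (≈ $20.5796 each)
After Mar 9: 1112 on hand, pool $22,434.10 (≈ $20.1746 each)
Mar 11, sell 139: 139/1112 × $22,434.10 → $2,804.26
Mar 12, sell 687: 687/973 × $19,629.84 → $13,859.91
Total COGS = $2,804.26 + $13,859.91 = $16,664.17
Ending inventory (cost pool remaining) = $5,769.93
Check: goods available $22,434.10 = COGS $16,664.17 + ending $5,769.93

COGS = $16,664.17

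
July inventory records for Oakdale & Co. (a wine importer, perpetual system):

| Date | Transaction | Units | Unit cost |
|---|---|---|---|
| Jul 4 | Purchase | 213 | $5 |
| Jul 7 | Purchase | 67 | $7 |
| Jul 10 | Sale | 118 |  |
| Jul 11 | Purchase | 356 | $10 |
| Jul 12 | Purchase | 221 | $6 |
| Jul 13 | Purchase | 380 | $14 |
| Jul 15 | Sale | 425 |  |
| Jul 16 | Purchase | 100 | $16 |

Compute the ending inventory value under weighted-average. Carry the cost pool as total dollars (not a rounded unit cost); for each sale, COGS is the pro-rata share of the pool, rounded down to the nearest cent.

After Jul 4: 213 on hand, pool $1,065.00 (≈ $5.0000 each)
After Jul 7: 280 on hand, pool $1,534.00 (≈ $5.4786 each)
Jul 10, sell 118: 118/280 × $1,534.00 → $646.47
After Jul 11: 518 on hand, pool $4,447.53 (≈ $8.5860 each)
After Jul 12: 739 on hand, pool $5,773.53 (≈ $7.8126 each)
After Jul 13: 1119 on hand, pool $11,093.53 (≈ $9.9138 each)
Jul 15, sell 425: 425/1119 × $11,093.53 → $4,213.36
After Jul 16: 794 on hand, pool $8,480.17 (≈ $10.6803 each)
Total COGS = $646.47 + $4,213.36 = $4,859.83
Ending inventory (cost pool remaining) = $8,480.17
Check: goods available $13,340.00 = COGS $4,859.83 + ending $8,480.17

Ending inventory = $8,480.17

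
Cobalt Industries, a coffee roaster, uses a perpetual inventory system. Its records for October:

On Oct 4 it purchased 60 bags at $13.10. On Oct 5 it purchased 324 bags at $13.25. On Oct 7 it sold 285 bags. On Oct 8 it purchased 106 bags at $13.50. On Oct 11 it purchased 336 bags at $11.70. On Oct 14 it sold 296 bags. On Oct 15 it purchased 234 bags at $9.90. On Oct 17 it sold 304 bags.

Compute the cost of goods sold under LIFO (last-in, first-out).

Oct 7, 285 sold [LIFO — newest first]: 285 @ $13.25 = $3,776.25
Oct 14, 296 sold [LIFO — newest first]: 296 @ $11.70 = $3,463.20
Oct 17, 304 sold [LIFO — newest first]: 234 @ $9.90 + 40 @ $11.70 + 30 @ $13.50 = $3,189.60
Total COGS = $3,776.25 + $3,463.20 + $3,189.60 = $10,429.05
Ending inventory: 60 @ $13.10 + 39 @ $13.25 + 76 @ $13.50 = $2,328.75

COGS = $10,429.05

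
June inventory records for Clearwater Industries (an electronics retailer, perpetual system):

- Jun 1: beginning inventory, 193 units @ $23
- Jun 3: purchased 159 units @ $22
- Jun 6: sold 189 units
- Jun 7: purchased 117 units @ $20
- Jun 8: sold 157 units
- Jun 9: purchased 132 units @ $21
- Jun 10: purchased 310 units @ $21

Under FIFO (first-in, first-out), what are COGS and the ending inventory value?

COGS = $7,805; ending inventory = $11,754

Jun 6, 189 sold [FIFO — oldest first]: 189 @ $23 = $4,347
Jun 8, 157 sold [FIFO — oldest first]: 4 @ $23 + 153 @ $22 = $3,458
Total COGS = $4,347 + $3,458 = $7,805
Ending inventory: 6 @ $22 + 117 @ $20 + 132 @ $21 + 310 @ $21 = $11,754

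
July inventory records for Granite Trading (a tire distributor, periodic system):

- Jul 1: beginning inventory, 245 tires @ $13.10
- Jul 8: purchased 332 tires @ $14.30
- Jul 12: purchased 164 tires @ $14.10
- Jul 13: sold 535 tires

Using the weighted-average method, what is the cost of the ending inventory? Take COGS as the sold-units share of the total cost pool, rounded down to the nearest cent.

Ending inventory = $2,854.95

Jul 13, sell 535: 535/741 × $10,269.50 → $7,414.55
Ending inventory (cost pool remaining) = $2,854.95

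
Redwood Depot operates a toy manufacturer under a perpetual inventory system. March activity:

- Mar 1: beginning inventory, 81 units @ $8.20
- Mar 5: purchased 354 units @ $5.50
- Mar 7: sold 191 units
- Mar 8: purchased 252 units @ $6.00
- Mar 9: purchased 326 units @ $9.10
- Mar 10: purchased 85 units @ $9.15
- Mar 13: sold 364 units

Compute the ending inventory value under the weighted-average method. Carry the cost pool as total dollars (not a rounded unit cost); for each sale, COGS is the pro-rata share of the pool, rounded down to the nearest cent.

Ending inventory = $4,023.73

After Mar 1: 81 on hand, pool $664.20 (≈ $8.2000 each)
After Mar 5: 435 on hand, pool $2,611.20 (≈ $6.0028 each)
Mar 7, sell 191: 191/435 × $2,611.20 → $1,146.52
After Mar 8: 496 on hand, pool $2,976.68 (≈ $6.0014 each)
After Mar 9: 822 on hand, pool $5,943.28 (≈ $7.2303 each)
After Mar 10: 907 on hand, pool $6,721.03 (≈ $7.4102 each)
Mar 13, sell 364: 364/907 × $6,721.03 → $2,697.30
Total COGS = $1,146.52 + $2,697.30 = $3,843.82
Ending inventory (cost pool remaining) = $4,023.73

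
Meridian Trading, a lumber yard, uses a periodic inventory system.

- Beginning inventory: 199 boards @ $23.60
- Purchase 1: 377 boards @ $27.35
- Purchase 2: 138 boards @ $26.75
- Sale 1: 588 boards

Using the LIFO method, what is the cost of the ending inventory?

Sale 1 (588) [LIFO — newest first]: 138 @ $26.75 + 377 @ $27.35 + 73 @ $23.60 = $15,725.25
Ending inventory: 126 @ $23.60 = $2,973.60

Ending inventory = $2,973.60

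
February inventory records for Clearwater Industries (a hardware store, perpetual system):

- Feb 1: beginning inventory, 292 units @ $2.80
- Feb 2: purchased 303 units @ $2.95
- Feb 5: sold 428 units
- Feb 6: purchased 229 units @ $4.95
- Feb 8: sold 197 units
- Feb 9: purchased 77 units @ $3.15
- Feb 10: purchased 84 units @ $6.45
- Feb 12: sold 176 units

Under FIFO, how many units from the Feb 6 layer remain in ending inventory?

Feb 5, 428 sold [FIFO — oldest first]: 292 @ $2.80 + 136 @ $2.95 = $1,218.80
Feb 8, 197 sold [FIFO — oldest first]: 167 @ $2.95 + 30 @ $4.95 = $641.15
Feb 12, 176 sold [FIFO — oldest first]: 176 @ $4.95 = $871.20
Total COGS = $1,218.80 + $641.15 + $871.20 = $2,731.15
Ending inventory: 23 @ $4.95 + 77 @ $3.15 + 84 @ $6.45 = $898.20
Check: goods available $3,629.35 = COGS $2,731.15 + ending $898.20

23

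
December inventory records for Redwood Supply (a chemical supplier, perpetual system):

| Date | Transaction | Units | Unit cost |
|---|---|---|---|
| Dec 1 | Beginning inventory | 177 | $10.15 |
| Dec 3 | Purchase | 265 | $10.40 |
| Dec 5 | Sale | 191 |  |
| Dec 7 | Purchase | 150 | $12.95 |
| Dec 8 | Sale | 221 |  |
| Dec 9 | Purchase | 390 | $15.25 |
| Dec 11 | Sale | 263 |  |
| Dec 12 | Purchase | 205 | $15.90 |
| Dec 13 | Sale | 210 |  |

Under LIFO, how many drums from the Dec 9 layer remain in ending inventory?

Dec 5, 191 sold [LIFO — newest first]: 191 @ $10.40 = $1,986.40
Dec 8, 221 sold [LIFO — newest first]: 150 @ $12.95 + 71 @ $10.40 = $2,680.90
Dec 11, 263 sold [LIFO — newest first]: 263 @ $15.25 = $4,010.75
Dec 13, 210 sold [LIFO — newest first]: 205 @ $15.90 + 5 @ $15.25 = $3,335.75
Total COGS = $1,986.40 + $2,680.90 + $4,010.75 + $3,335.75 = $12,013.80
Ending inventory: 177 @ $10.15 + 3 @ $10.40 + 122 @ $15.25 = $3,688.25
Check: goods available $15,702.05 = COGS $12,013.80 + ending $3,688.25

122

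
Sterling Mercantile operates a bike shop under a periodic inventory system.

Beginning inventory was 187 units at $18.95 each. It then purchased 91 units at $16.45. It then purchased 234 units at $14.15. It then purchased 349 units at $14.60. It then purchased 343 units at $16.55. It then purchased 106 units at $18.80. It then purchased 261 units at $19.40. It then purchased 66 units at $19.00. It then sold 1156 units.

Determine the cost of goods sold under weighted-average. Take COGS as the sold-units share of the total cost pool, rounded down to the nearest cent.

Sale 1, sell 1156: 1156/1637 × $27,433.95 → $19,373.02
Ending inventory (cost pool remaining) = $8,060.93

COGS = $19,373.02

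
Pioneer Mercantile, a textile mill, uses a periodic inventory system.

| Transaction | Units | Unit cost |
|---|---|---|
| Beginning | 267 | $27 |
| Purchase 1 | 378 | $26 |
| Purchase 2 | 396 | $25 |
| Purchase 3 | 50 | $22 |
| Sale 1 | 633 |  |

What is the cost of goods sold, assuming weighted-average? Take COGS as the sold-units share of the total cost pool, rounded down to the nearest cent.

COGS = $16,267.11

Sale 1, sell 633: 633/1091 × $28,037.00 → $16,267.11
Ending inventory (cost pool remaining) = $11,769.89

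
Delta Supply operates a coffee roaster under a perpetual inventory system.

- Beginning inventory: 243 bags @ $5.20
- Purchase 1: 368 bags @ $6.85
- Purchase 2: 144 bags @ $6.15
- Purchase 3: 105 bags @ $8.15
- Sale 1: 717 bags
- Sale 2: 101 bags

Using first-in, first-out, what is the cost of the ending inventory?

Sale 1 (717) [FIFO — oldest first]: 243 @ $5.20 + 368 @ $6.85 + 106 @ $6.15 = $4,436.30
Sale 2 (101) [FIFO — oldest first]: 38 @ $6.15 + 63 @ $8.15 = $747.15
Total COGS = $4,436.30 + $747.15 = $5,183.45
Ending inventory: 42 @ $8.15 = $342.30
Check: goods available $5,525.75 = COGS $5,183.45 + ending $342.30

Ending inventory = $342.30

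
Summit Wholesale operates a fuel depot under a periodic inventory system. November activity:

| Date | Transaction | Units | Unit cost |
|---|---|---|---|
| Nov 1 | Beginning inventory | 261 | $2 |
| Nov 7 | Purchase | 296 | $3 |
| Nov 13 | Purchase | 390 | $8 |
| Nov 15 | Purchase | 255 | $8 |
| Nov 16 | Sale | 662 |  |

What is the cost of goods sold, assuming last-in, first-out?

COGS = $5,211

Nov 16, 662 sold [LIFO — newest first]: 255 @ $8 + 390 @ $8 + 17 @ $3 = $5,211
Ending inventory: 261 @ $2 + 279 @ $3 = $1,359
Check: goods available $6,570 = COGS $5,211 + ending $1,359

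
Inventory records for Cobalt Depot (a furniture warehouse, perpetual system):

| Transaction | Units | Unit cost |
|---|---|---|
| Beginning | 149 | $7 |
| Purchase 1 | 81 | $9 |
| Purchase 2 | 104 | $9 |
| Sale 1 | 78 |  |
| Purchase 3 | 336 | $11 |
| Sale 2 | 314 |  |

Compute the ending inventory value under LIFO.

Sale 1 (78) [LIFO — newest first]: 78 @ $9 = $702
Sale 2 (314) [LIFO — newest first]: 314 @ $11 = $3,454
Total COGS = $702 + $3,454 = $4,156
Ending inventory: 149 @ $7 + 81 @ $9 + 26 @ $9 + 22 @ $11 = $2,248
Check: goods available $6,404 = COGS $4,156 + ending $2,248

Ending inventory = $2,248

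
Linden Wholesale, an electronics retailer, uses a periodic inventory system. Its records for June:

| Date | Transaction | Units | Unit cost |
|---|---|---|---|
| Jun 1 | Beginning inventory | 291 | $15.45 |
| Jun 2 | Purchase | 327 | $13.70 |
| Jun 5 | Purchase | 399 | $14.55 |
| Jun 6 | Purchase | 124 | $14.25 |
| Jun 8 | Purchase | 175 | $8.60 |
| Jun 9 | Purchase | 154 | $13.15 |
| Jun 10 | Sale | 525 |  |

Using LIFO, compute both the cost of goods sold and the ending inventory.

Jun 10, 525 sold [LIFO — newest first]: 154 @ $13.15 + 175 @ $8.60 + 124 @ $14.25 + 72 @ $14.55 = $6,344.70
Ending inventory: 291 @ $15.45 + 327 @ $13.70 + 327 @ $14.55 = $13,733.70
Check: goods available $20,078.40 = COGS $6,344.70 + ending $13,733.70

COGS = $6,344.70; ending inventory = $13,733.70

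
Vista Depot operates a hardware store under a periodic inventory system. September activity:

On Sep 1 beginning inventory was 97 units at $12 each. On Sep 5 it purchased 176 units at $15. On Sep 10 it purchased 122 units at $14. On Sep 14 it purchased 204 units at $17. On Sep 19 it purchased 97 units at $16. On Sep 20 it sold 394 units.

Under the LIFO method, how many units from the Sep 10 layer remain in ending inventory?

Sep 20, 394 sold [LIFO — newest first]: 97 @ $16 + 204 @ $17 + 93 @ $14 = $6,322
Ending inventory: 97 @ $12 + 176 @ $15 + 29 @ $14 = $4,210

29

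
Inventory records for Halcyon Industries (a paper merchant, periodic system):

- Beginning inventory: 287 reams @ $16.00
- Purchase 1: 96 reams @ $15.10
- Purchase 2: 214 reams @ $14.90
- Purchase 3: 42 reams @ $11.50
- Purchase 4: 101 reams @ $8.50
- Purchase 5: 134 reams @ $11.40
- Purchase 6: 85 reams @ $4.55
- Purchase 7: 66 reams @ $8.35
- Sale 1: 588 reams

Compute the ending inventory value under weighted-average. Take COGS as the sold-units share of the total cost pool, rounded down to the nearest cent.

Ending inventory = $5,558.28

Sale 1, sell 588: 588/1025 × $13,037.15 → $7,478.87
Ending inventory (cost pool remaining) = $5,558.28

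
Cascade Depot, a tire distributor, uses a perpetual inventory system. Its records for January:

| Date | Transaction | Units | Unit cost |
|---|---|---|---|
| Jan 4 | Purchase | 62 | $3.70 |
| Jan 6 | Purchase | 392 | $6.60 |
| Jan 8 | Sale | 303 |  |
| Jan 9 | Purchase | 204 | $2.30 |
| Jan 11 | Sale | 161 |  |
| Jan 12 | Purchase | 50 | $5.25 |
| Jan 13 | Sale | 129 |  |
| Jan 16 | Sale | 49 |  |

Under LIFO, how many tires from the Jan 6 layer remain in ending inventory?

4

Jan 8, 303 sold [LIFO — newest first]: 303 @ $6.60 = $1,999.80
Jan 11, 161 sold [LIFO — newest first]: 161 @ $2.30 = $370.30
Jan 13, 129 sold [LIFO — newest first]: 50 @ $5.25 + 43 @ $2.30 + 36 @ $6.60 = $599.00
Jan 16, 49 sold [LIFO — newest first]: 49 @ $6.60 = $323.40
Total COGS = $1,999.80 + $370.30 + $599.00 + $323.40 = $3,292.50
Ending inventory: 62 @ $3.70 + 4 @ $6.60 = $255.80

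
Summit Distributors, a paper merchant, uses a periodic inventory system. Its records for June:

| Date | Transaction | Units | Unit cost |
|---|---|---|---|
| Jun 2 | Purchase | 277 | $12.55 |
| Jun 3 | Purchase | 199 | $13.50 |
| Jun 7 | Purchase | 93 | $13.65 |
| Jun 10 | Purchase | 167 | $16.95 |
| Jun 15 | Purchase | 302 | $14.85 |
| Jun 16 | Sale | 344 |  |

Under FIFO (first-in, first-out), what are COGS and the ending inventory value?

COGS = $4,380.85; ending inventory = $10,366.80

Jun 16, 344 sold [FIFO — oldest first]: 277 @ $12.55 + 67 @ $13.50 = $4,380.85
Ending inventory: 132 @ $13.50 + 93 @ $13.65 + 167 @ $16.95 + 302 @ $14.85 = $10,366.80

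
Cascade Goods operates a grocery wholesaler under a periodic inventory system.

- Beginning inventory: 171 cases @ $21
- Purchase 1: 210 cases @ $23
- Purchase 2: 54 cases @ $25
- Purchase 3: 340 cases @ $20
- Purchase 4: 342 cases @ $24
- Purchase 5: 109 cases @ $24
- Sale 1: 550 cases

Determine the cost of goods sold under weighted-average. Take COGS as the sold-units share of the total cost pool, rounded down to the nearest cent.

COGS = $12,289.76

Sale 1, sell 550: 550/1226 × $27,395.00 → $12,289.76
Ending inventory (cost pool remaining) = $15,105.24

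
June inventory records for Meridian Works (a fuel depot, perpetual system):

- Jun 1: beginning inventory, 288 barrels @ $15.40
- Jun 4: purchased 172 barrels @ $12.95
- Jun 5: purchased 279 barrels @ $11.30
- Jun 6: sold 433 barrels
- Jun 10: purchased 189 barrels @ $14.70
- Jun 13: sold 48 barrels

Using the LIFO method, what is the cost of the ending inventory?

Jun 6, 433 sold [LIFO — newest first]: 279 @ $11.30 + 154 @ $12.95 = $5,147.00
Jun 13, 48 sold [LIFO — newest first]: 48 @ $14.70 = $705.60
Total COGS = $5,147.00 + $705.60 = $5,852.60
Ending inventory: 288 @ $15.40 + 18 @ $12.95 + 141 @ $14.70 = $6,741.00

Ending inventory = $6,741.00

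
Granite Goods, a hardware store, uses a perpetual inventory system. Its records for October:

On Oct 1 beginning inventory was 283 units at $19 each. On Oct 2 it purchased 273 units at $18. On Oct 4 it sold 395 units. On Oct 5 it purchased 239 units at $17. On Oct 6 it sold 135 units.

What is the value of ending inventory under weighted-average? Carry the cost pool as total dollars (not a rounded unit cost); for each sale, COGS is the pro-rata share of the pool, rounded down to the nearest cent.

Ending inventory = $4,665.96

After Oct 1: 283 on hand, pool $5,377.00 (≈ $19.0000 each)
After Oct 2: 556 on hand, pool $10,291.00 (≈ $18.5090 each)
Oct 4, sell 395: 395/556 × $10,291.00 → $7,311.05
After Oct 5: 400 on hand, pool $7,042.95 (≈ $17.6074 each)
Oct 6, sell 135: 135/400 × $7,042.95 → $2,376.99
Total COGS = $7,311.05 + $2,376.99 = $9,688.04
Ending inventory (cost pool remaining) = $4,665.96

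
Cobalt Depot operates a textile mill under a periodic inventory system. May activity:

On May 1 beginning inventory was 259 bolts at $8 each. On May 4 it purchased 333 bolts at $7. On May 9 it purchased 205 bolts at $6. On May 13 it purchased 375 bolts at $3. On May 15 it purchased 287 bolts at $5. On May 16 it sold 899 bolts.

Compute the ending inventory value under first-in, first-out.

May 16, 899 sold [FIFO — oldest first]: 259 @ $8 + 333 @ $7 + 205 @ $6 + 102 @ $3 = $5,939
Ending inventory: 273 @ $3 + 287 @ $5 = $2,254
Check: goods available $8,193 = COGS $5,939 + ending $2,254

Ending inventory = $2,254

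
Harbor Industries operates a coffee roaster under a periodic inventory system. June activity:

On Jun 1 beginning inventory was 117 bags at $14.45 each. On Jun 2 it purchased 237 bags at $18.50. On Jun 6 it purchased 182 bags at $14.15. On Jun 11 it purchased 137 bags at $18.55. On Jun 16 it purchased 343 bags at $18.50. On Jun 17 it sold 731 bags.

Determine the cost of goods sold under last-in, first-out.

COGS = $12,738.65

Jun 17, 731 sold [LIFO — newest first]: 343 @ $18.50 + 137 @ $18.55 + 182 @ $14.15 + 69 @ $18.50 = $12,738.65
Ending inventory: 117 @ $14.45 + 168 @ $18.50 = $4,798.65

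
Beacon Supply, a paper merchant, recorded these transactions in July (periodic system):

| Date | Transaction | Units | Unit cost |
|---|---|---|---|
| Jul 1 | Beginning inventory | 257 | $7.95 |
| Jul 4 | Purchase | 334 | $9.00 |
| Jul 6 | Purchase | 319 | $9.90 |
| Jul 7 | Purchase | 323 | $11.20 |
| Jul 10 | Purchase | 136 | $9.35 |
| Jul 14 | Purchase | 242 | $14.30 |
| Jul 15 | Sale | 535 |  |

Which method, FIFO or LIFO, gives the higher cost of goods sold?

FIFO COGS: 257 @ $7.95 + 278 @ $9.00 = $4,545.15
LIFO COGS: 242 @ $14.30 + 136 @ $9.35 + 157 @ $11.20 = $6,490.60

LIFO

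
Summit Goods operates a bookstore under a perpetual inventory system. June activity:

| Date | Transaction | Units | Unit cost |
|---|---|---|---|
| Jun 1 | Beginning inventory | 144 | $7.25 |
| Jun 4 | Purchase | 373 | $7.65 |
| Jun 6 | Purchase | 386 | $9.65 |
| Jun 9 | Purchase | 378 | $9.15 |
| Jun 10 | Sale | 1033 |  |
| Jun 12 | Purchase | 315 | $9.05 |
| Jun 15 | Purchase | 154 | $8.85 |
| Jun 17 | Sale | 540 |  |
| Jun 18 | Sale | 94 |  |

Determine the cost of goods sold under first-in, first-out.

Jun 10, 1033 sold [FIFO — oldest first]: 144 @ $7.25 + 373 @ $7.65 + 386 @ $9.65 + 130 @ $9.15 = $8,811.85
Jun 17, 540 sold [FIFO — oldest first]: 248 @ $9.15 + 292 @ $9.05 = $4,911.80
Jun 18, 94 sold [FIFO — oldest first]: 23 @ $9.05 + 71 @ $8.85 = $836.50
Total COGS = $8,811.85 + $4,911.80 + $836.50 = $14,560.15
Ending inventory: 83 @ $8.85 = $734.55

COGS = $14,560.15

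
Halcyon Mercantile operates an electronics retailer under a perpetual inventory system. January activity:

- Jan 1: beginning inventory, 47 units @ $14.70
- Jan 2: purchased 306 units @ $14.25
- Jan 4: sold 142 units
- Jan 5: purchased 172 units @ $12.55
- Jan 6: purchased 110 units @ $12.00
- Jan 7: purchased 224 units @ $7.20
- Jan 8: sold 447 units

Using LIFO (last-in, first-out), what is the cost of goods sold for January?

COGS = $6,374.45

Jan 4, 142 sold [LIFO — newest first]: 142 @ $14.25 = $2,023.50
Jan 8, 447 sold [LIFO — newest first]: 224 @ $7.20 + 110 @ $12.00 + 113 @ $12.55 = $4,350.95
Total COGS = $2,023.50 + $4,350.95 = $6,374.45
Ending inventory: 47 @ $14.70 + 164 @ $14.25 + 59 @ $12.55 = $3,768.35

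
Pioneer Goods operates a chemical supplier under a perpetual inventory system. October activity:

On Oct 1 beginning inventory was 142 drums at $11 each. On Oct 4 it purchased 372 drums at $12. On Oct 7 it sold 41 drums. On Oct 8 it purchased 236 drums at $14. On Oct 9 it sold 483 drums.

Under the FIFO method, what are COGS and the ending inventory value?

COGS = $6,166; ending inventory = $3,164

Oct 7, 41 sold [FIFO — oldest first]: 41 @ $11 = $451
Oct 9, 483 sold [FIFO — oldest first]: 101 @ $11 + 372 @ $12 + 10 @ $14 = $5,715
Total COGS = $451 + $5,715 = $6,166
Ending inventory: 226 @ $14 = $3,164
Check: goods available $9,330 = COGS $6,166 + ending $3,164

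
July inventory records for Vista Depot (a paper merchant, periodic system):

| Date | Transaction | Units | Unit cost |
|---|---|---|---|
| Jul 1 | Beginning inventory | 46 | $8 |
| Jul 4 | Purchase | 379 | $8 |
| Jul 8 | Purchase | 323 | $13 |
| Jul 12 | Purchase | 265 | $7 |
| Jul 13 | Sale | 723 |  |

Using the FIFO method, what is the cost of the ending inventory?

Ending inventory = $2,180

Jul 13, 723 sold [FIFO — oldest first]: 46 @ $8 + 379 @ $8 + 298 @ $13 = $7,274
Ending inventory: 25 @ $13 + 265 @ $7 = $2,180
Check: goods available $9,454 = COGS $7,274 + ending $2,180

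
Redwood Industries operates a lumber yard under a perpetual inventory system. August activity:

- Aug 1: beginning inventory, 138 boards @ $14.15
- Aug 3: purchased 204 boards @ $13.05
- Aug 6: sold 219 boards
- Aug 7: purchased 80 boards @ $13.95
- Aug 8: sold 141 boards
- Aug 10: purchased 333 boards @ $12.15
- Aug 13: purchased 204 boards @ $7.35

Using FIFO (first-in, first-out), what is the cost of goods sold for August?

COGS = $4,866.00

Aug 6, 219 sold [FIFO — oldest first]: 138 @ $14.15 + 81 @ $13.05 = $3,009.75
Aug 8, 141 sold [FIFO — oldest first]: 123 @ $13.05 + 18 @ $13.95 = $1,856.25
Total COGS = $3,009.75 + $1,856.25 = $4,866.00
Ending inventory: 62 @ $13.95 + 333 @ $12.15 + 204 @ $7.35 = $6,410.25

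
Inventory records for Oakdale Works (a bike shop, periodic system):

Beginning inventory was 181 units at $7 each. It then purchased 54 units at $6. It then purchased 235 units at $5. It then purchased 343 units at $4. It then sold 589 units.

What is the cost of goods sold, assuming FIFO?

Sale 1 (589) [FIFO — oldest first]: 181 @ $7 + 54 @ $6 + 235 @ $5 + 119 @ $4 = $3,242
Ending inventory: 224 @ $4 = $896

COGS = $3,242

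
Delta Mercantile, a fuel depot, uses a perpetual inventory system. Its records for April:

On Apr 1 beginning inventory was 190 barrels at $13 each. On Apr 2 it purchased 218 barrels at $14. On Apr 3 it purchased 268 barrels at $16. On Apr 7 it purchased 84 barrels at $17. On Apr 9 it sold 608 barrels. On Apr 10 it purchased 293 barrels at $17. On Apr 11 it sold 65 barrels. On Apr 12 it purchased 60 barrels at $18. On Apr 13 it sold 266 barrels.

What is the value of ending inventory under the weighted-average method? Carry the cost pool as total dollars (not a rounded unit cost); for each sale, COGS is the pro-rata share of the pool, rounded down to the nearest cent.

After Apr 1: 190 on hand, pool $2,470.00 (≈ $13.0000 each)
After Apr 2: 408 on hand, pool $5,522.00 (≈ $13.5343 each)
After Apr 3: 676 on hand, pool $9,810.00 (≈ $14.5118 each)
After Apr 7: 760 on hand, pool $11,238.00 (≈ $14.7868 each)
Apr 9, sell 608: 608/760 × $11,238.00 → $8,990.40
After Apr 10: 445 on hand, pool $7,228.60 (≈ $16.2440 each)
Apr 11, sell 65: 65/445 × $7,228.60 → $1,055.86
After Apr 12: 440 on hand, pool $7,252.74 (≈ $16.4835 each)
Apr 13, sell 266: 266/440 × $7,252.74 → $4,384.61
Total COGS = $8,990.40 + $1,055.86 + $4,384.61 = $14,430.87
Ending inventory (cost pool remaining) = $2,868.13
Check: goods available $17,299.00 = COGS $14,430.87 + ending $2,868.13

Ending inventory = $2,868.13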